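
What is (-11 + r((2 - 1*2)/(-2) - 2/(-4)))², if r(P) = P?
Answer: 441/4 ≈ 110.25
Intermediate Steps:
(-11 + r((2 - 1*2)/(-2) - 2/(-4)))² = (-11 + ((2 - 1*2)/(-2) - 2/(-4)))² = (-11 + ((2 - 2)*(-½) - 2*(-¼)))² = (-11 + (0*(-½) + ½))² = (-11 + (0 + ½))² = (-11 + ½)² = (-21/2)² = 441/4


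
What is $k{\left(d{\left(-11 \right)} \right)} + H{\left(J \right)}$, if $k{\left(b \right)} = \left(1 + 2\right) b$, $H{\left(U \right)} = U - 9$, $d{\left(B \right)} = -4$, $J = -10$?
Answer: $-31$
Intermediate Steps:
$H{\left(U \right)} = -9 + U$ ($H{\left(U \right)} = U - 9 = -9 + U$)
$k{\left(b \right)} = 3 b$
$k{\left(d{\left(-11 \right)} \right)} + H{\left(J \right)} = 3 \left(-4\right) - 19 = -12 - 19 = -31$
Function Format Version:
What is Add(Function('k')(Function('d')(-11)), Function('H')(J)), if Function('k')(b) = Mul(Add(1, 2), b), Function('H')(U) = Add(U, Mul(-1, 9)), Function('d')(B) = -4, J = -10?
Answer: -31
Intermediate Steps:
Function('H')(U) = Add(-9, U) (Function('H')(U) = Add(U, -9) = Add(-9, U))
Function('k')(b) = Mul(3, b)
Add(Function('k')(Function('d')(-11)), Function('H')(J)) = Add(Mul(3, -4), Add(-9, -10)) = Add(-12, -19) = -31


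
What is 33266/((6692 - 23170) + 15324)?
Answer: -16633/577 ≈ -28.827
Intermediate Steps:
33266/((6692 - 23170) + 15324) = 33266/(-16478 + 15324) = 33266/(-1154) = 33266*(-1/1154) = -16633/577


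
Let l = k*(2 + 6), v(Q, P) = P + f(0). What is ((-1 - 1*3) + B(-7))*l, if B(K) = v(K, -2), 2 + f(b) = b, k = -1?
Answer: 64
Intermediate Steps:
f(b) = -2 + b
v(Q, P) = -2 + P (v(Q, P) = P + (-2 + 0) = P - 2 = -2 + P)
l = -8 (l = -(2 + 6) = -1*8 = -8)
B(K) = -4 (B(K) = -2 - 2 = -4)
((-1 - 1*3) + B(-7))*l = ((-1 - 1*3) - 4)*(-8) = ((-1 - 3) - 4)*(-8) = (-4 - 4)*(-8) = -8*(-8) = 64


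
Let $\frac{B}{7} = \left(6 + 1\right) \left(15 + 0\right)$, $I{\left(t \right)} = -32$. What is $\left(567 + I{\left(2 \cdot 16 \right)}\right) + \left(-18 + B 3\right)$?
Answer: $2722$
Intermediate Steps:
$B = 735$ ($B = 7 \left(6 + 1\right) \left(15 + 0\right) = 7 \cdot 7 \cdot 15 = 7 \cdot 105 = 735$)
$\left(567 + I{\left(2 \cdot 16 \right)}\right) + \left(-18 + B 3\right) = \left(567 - 32\right) + \left(-18 + 735 \cdot 3\right) = 535 + \left(-18 + 2205\right) = 535 + 2187 = 2722$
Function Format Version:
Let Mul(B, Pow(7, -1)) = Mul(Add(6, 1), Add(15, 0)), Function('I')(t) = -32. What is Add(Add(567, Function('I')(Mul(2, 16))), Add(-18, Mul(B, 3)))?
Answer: 2722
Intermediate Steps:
B = 735 (B = Mul(7, Mul(Add(6, 1), Add(15, 0))) = Mul(7, Mul(7, 15)) = Mul(7, 105) = 735)
Add(Add(567, Function('I')(Mul(2, 16))), Add(-18, Mul(B, 3))) = Add(Add(567, -32), Add(-18, Mul(735, 3))) = Add(535, Add(-18, 2205)) = Add(535, 2187) = 2722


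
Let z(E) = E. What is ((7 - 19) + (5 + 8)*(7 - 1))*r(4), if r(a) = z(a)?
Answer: 264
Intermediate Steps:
r(a) = a
((7 - 19) + (5 + 8)*(7 - 1))*r(4) = ((7 - 19) + (5 + 8)*(7 - 1))*4 = (-12 + 13*6)*4 = (-12 + 78)*4 = 66*4 = 264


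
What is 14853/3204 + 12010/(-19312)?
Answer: 10348379/2578152 ≈ 4.0139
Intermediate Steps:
14853/3204 + 12010/(-19312) = 14853*(1/3204) + 12010*(-1/19312) = 4951/1068 - 6005/9656 = 10348379/2578152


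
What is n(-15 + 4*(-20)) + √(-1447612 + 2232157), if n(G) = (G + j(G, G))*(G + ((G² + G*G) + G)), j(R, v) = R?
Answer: -3393400 + √784545 ≈ -3.3925e+6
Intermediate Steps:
n(G) = 2*G*(2*G + 2*G²) (n(G) = (G + G)*(G + ((G² + G*G) + G)) = (2*G)*(G + ((G² + G²) + G)) = (2*G)*(G + (2*G² + G)) = (2*G)*(G + (G + 2*G²)) = (2*G)*(2*G + 2*G²) = 2*G*(2*G + 2*G²))
n(-15 + 4*(-20)) + √(-1447612 + 2232157) = 4*(-15 + 4*(-20))²*(1 + (-15 + 4*(-20))) + √(-1447612 + 2232157) = 4*(-15 - 80)²*(1 + (-15 - 80)) + √784545 = 4*(-95)²*(1 - 95) + √784545 = 4*9025*(-94) + √784545 = -3393400 + √784545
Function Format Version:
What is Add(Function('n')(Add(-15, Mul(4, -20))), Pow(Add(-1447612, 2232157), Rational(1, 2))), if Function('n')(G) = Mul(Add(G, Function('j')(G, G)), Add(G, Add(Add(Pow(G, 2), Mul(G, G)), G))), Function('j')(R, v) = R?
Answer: Add(-3393400, Pow(784545, Rational(1, 2))) ≈ -3.3925e+6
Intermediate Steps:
Function('n')(G) = Mul(2, G, Add(Mul(2, G), Mul(2, Pow(G, 2)))) (Function('n')(G) = Mul(Add(G, G), Add(G, Add(Add(Pow(G, 2), Mul(G, G)), G))) = Mul(Mul(2, G), Add(G, Add(Add(Pow(G, 2), Pow(G, 2)), G))) = Mul(Mul(2, G), Add(G, Add(Mul(2, Pow(G, 2)), G))) = Mul(Mul(2, G), Add(G, Add(G, Mul(2, Pow(G, 2))))) = Mul(Mul(2, G), Add(Mul(2, G), Mul(2, Pow(G, 2)))) = Mul(2, G, Add(Mul(2, G), Mul(2, Pow(G, 2)))))
Add(Function('n')(Add(-15, Mul(4, -20))), Pow(Add(-1447612, 2232157), Rational(1, 2))) = Add(Mul(4, Pow(Add(-15, Mul(4, -20)), 2), Add(1, Add(-15, Mul(4, -20)))), Pow(Add(-1447612, 2232157), Rational(1, 2))) = Add(Mul(4, Pow(Add(-15, -80), 2), Add(1, Add(-15, -80))), Pow(784545, Rational(1, 2))) = Add(Mul(4, Pow(-95, 2), Add(1, -95)), Pow(784545, Rational(1, 2))) = Add(Mul(4, 9025, -94), Pow(784545, Rational(1, 2))) = Add(-3393400, Pow(784545, Rational(1, 2)))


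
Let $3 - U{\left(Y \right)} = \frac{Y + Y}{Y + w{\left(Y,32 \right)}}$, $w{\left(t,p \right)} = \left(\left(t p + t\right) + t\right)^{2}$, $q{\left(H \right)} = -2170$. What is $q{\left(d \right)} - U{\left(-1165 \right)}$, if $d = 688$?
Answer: $- \frac{2926463849}{1346739} \approx -2173.0$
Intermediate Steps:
$w{\left(t,p \right)} = \left(2 t + p t\right)^{2}$ ($w{\left(t,p \right)} = \left(\left(p t + t\right) + t\right)^{2} = \left(\left(t + p t\right) + t\right)^{2} = \left(2 t + p t\right)^{2}$)
$U{\left(Y \right)} = 3 - \frac{2 Y}{Y + 1156 Y^{2}}$ ($U{\left(Y \right)} = 3 - \frac{Y + Y}{Y + Y^{2} \left(2 + 32\right)^{2}} = 3 - \frac{2 Y}{Y + Y^{2} \cdot 34^{2}} = 3 - \frac{2 Y}{Y + Y^{2} \cdot 1156} = 3 - \frac{2 Y}{Y + 1156 Y^{2}}$)
$q{\left(d \right)} - U{\left(-1165 \right)} = -2170 - \frac{1 + 3468 \left(-1165\right)}{1 + 1156 \left(-1165\right)} = -2170 - \frac{1 - 4040220}{1 - 1346740} = -2170 - \frac{1}{-1346739} \left(-4040219\right) = -2170 - \left(- \frac{1}{1346739}\right) \left(-4040219\right) = -2170 - \frac{4040219}{1346739} = - \frac{2926463849}{1346739}$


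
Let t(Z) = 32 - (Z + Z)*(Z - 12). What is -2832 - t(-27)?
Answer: -758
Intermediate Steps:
t(Z) = 32 - 2*Z*(-12 + Z)
-2832 - t(-27) = -2832 - (32 - 2*(-27)² + 24*(-27)) = -2832 - (32 - 2*729 - 648) = -2832 - (32 - 1458 - 648) = -2832 - 1*(-2074) = -2832 + 2074 = -758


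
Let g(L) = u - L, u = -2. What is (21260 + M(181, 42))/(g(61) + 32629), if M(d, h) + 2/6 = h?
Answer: 63905/97698 ≈ 0.65411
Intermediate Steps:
g(L) = -2 - L
M(d, h) = -⅓ + h
(21260 + M(181, 42))/(g(61) + 32629) = (21260 + (-⅓ + 42))/((-2 - 1*61) + 32629) = (21260 + 125/3)/((-2 - 61) + 32629) = 63905/(3*(-63 + 32629)) = (63905/3)/32566 = (63905/3)*(1/32566) = 63905/97698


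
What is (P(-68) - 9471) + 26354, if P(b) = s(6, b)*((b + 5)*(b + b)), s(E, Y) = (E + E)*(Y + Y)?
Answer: -13966093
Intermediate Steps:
s(E, Y) = 4*E*Y (s(E, Y) = (2*E)*(2*Y) = 4*E*Y)
P(b) = 48*b**2*(5 + b) (P(b) = (4*6*b)*((b + 5)*(b + b)) = (24*b)*((5 + b)*(2*b)) = (24*b)*(2*b*(5 + b)) = 48*b**2*(5 + b))
(P(-68) - 9471) + 26354 = (48*(-68)**2*(5 - 68) - 9471) + 26354 = (48*4624*(-63) - 9471) + 26354 = (-13982976 - 9471) + 26354 = -13992447 + 26354 = -13966093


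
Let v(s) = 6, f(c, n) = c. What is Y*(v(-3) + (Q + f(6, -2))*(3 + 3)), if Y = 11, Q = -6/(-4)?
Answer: 561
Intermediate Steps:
Q = 3/2 (Q = -6*(-¼) = 3/2 ≈ 1.5000)
Y*(v(-3) + (Q + f(6, -2))*(3 + 3)) = 11*(6 + (3/2 + 6)*(3 + 3)) = 11*(6 + (15/2)*6) = 11*(6 + 45) = 11*51 = 561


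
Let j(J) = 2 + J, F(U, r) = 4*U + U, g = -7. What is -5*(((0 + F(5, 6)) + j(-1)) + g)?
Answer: -95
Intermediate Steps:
F(U, r) = 5*U
-5*(((0 + F(5, 6)) + j(-1)) + g) = -5*(((0 + 5*5) + (2 - 1)) - 7) = -5*(((0 + 25) + 1) - 7) = -5*((25 + 1) - 7) = -5*(26 - 7) = -5*19 = -95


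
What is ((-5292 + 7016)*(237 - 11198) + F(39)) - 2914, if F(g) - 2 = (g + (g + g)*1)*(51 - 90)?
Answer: -18904239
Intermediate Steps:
F(g) = 2 - 117*g (F(g) = 2 + (g + (g + g)*1)*(51 - 90) = 2 + (g + (2*g)*1)*(-39) = 2 + (g + 2*g)*(-39) = 2 + (3*g)*(-39) = 2 - 117*g)
((-5292 + 7016)*(237 - 11198) + F(39)) - 2914 = ((-5292 + 7016)*(237 - 11198) + (2 - 117*39)) - 2914 = (1724*(-10961) + (2 - 4563)) - 2914 = (-18896764 - 4561) - 2914 = -18901325 - 2914 = -18904239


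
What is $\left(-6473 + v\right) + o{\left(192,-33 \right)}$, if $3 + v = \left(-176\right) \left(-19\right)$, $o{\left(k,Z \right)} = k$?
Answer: $-2940$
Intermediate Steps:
$v = 3341$ ($v = -3 - -3344 = -3 + 3344 = 3341$)
$\left(-6473 + v\right) + o{\left(192,-33 \right)} = \left(-6473 + 3341\right) + 192 = -3132 + 192 = -2940$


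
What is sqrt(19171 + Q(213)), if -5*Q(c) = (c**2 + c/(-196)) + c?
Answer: sqrt(49268605)/70 ≈ 100.27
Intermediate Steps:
Q(c) = -39*c/196 - c**2/5 (Q(c) = -((c**2 + c/(-196)) + c)/5 = -((c**2 - c/196) + c)/5 = -(c**2 + 195*c/196)/5 = -39*c/196 - c**2/5)
sqrt(19171 + Q(213)) = sqrt(19171 - 1/980*213*(195 + 196*213)) = sqrt(19171 - 1/980*213*(195 + 41748)) = sqrt(19171 - 1/980*213*41943) = sqrt(19171 - 8933859/980) = sqrt(9853721/980) = sqrt(49268605)/70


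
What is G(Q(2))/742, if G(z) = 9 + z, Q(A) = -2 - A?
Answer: 5/742 ≈ 0.0067385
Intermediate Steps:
G(Q(2))/742 = (9 + (-2 - 1*2))/742 = (9 + (-2 - 2))*(1/742) = (9 - 4)*(1/742) = 5*(1/742) = 5/742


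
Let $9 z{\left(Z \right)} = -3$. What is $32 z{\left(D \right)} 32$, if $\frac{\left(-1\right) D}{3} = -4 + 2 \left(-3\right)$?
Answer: $- \frac{1024}{3} \approx -341.33$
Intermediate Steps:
$D = 30$ ($D = - 3 \left(-4 + 2 \left(-3\right)\right) = - 3 \left(-4 - 6\right) = \left(-3\right) \left(-10\right) = 30$)
$z{\left(Z \right)} = - \frac{1}{3}$ ($z{\left(Z \right)} = \frac{1}{9} \left(-3\right) = - \frac{1}{3}$)
$32 z{\left(D \right)} 32 = 32 \left(- \frac{1}{3}\right) 32 = \left(- \frac{32}{3}\right) 32 = - \frac{1024}{3}$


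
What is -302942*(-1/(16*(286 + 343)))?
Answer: 151471/5032 ≈ 30.102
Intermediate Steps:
-302942*(-1/(16*(286 + 343))) = -302942/((-16*629)) = -302942/(-10064) = -302942*(-1/10064) = 151471/5032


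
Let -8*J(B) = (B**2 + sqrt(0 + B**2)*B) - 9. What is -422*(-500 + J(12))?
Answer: 902869/4 ≈ 2.2572e+5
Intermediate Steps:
J(B) = 9/8 - B**2/8 - B*sqrt(B**2)/8 (J(B) = -((B**2 + sqrt(0 + B**2)*B) - 9)/8 = -((B**2 + sqrt(B**2)*B) - 9)/8 = -((B**2 + B*sqrt(B**2)) - 9)/8 = -(-9 + B**2 + B*sqrt(B**2))/8 = 9/8 - B**2/8 - B*sqrt(B**2)/8)
-422*(-500 + J(12)) = -422*(-500 + (9/8 - 1/8*12**2 - 1/8*12*sqrt(12**2))) = -422*(-500 + (9/8 - 1/8*144 - 1/8*12*sqrt(144))) = -422*(-500 + (9/8 - 18 - 1/8*12*12)) = -422*(-500 + (9/8 - 18 - 18)) = -422*(-500 - 279/8) = -422*(-4279/8) = 902869/4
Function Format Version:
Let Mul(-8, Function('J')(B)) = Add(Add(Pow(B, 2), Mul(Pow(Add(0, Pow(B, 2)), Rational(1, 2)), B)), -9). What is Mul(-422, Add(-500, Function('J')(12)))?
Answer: Rational(902869, 4) ≈ 2.2572e+5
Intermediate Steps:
Function('J')(B) = Add(Rational(9, 8), Mul(Rational(-1, 8), Pow(B, 2)), Mul(Rational(-1, 8), B, Pow(Pow(B, 2), Rational(1, 2)))) (Function('J')(B) = Mul(Rational(-1, 8), Add(Add(Pow(B, 2), Mul(Pow(Add(0, Pow(B, 2)), Rational(1, 2)), B)), -9)) = Mul(Rational(-1, 8), Add(Add(Pow(B, 2), Mul(Pow(Pow(B, 2), Rational(1, 2)), B)), -9)) = Mul(Rational(-1, 8), Add(Add(Pow(B, 2), Mul(B, Pow(Pow(B, 2), Rational(1, 2)))), -9)) = Mul(Rational(-1, 8), Add(-9, Pow(B, 2), Mul(B, Pow(Pow(B, 2), Rational(1, 2))))) = Add(Rational(9, 8), Mul(Rational(-1, 8), Pow(B, 2)), Mul(Rational(-1, 8), B, Pow(Pow(B, 2), Rational(1, 2)))))
Mul(-422, Add(-500, Function('J')(12))) = Mul(-422, Add(-500, Add(Rational(9, 8), Mul(Rational(-1, 8), Pow(12, 2)), Mul(Rational(-1, 8), 12, Pow(Pow(12, 2), Rational(1, 2)))))) = Mul(-422, Add(-500, Add(Rational(9, 8), Mul(Rational(-1, 8), 144), Mul(Rational(-1, 8), 12, Pow(144, Rational(1, 2)))))) = Mul(-422, Add(-500, Add(Rational(9, 8), -18, Mul(Rational(-1, 8), 12, 12)))) = Mul(-422, Add(-500, Add(Rational(9, 8), -18, -18))) = Mul(-422, Add(-500, Rational(-279, 8))) = Mul(-422, Rational(-4279, 8)) = Rational(902869, 4)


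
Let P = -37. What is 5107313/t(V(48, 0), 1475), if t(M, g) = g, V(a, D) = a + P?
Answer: 5107313/1475 ≈ 3462.6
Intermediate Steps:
V(a, D) = -37 + a (V(a, D) = a - 37 = -37 + a)
5107313/t(V(48, 0), 1475) = 5107313/1475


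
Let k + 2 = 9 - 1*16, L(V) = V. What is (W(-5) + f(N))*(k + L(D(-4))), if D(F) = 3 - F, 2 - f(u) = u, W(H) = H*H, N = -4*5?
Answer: -94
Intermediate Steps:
N = -20
W(H) = H²
f(u) = 2 - u
k = -9 (k = -2 + (9 - 1*16) = -2 + (9 - 16) = -2 - 7 = -9)
(W(-5) + f(N))*(k + L(D(-4))) = ((-5)² + (2 - 1*(-20)))*(-9 + (3 - 1*(-4))) = (25 + (2 + 20))*(-9 + (3 + 4)) = (25 + 22)*(-9 + 7) = 47*(-2) = -94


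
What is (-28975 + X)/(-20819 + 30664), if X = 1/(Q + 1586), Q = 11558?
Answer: -380847399/129402680 ≈ -2.9431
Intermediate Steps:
X = 1/13144 (X = 1/(11558 + 1586) = 1/13144 ≈ 7.6080e-5)
(-28975 + X)/(-20819 + 30664) = (-28975 + 1/13144)/(-20819 + 30664) = -380847399/13144/9845 = -380847399/13144*1/9845 = -380847399/129402680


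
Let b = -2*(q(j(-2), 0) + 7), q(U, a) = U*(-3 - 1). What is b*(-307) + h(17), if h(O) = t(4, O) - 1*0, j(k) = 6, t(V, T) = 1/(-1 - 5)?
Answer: -62629/6 ≈ -10438.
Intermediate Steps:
t(V, T) = -⅙ (t(V, T) = 1/(-6) = -⅙)
q(U, a) = -4*U (q(U, a) = U*(-4) = -4*U)
b = 34 (b = -2*(-4*6 + 7) = -2*(-24 + 7) = -2*(-17) = 34)
h(O) = -⅙ (h(O) = -⅙ - 1*0 = -⅙ + 0 = -⅙)
b*(-307) + h(17) = 34*(-307) - ⅙ = -10438 - ⅙ = -62629/6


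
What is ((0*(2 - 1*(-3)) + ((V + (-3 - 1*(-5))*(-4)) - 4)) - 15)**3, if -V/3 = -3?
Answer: -5832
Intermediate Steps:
V = 9 (V = -3*(-3) = 9)
((0*(2 - 1*(-3)) + ((V + (-3 - 1*(-5))*(-4)) - 4)) - 15)**3 = ((0*(2 - 1*(-3)) + ((9 + (-3 - 1*(-5))*(-4)) - 4)) - 15)**3 = ((0*(2 + 3) + ((9 + (-3 + 5)*(-4)) - 4)) - 15)**3 = ((0*5 + ((9 + 2*(-4)) - 4)) - 15)**3 = ((0 + ((9 - 8) - 4)) - 15)**3 = ((0 + (1 - 4)) - 15)**3 = ((0 - 3) - 15)**3 = (-3 - 15)**3 = (-18)**3 = -5832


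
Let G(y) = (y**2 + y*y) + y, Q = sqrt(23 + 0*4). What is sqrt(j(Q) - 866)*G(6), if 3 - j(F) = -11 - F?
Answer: 78*sqrt(-852 + sqrt(23)) ≈ 2270.3*I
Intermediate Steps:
Q = sqrt(23) (Q = sqrt(23 + 0) = sqrt(23) ≈ 4.7958)
G(y) = y + 2*y**2 (G(y) = (y**2 + y**2) + y = 2*y**2 + y = y + 2*y**2)
j(F) = 14 + F (j(F) = 3 - (-11 - F) = 3 + (11 + F) = 14 + F)
sqrt(j(Q) - 866)*G(6) = sqrt((14 + sqrt(23)) - 866)*(6*(1 + 2*6)) = sqrt(-852 + sqrt(23))*(6*(1 + 12)) = sqrt(-852 + sqrt(23))*(6*13) = sqrt(-852 + sqrt(23))*78 = 78*sqrt(-852 + sqrt(23))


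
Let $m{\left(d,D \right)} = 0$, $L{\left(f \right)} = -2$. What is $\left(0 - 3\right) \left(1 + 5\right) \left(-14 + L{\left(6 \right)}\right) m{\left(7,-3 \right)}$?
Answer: $0$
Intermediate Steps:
$\left(0 - 3\right) \left(1 + 5\right) \left(-14 + L{\left(6 \right)}\right) m{\left(7,-3 \right)} = \left(0 - 3\right) \left(1 + 5\right) \left(-14 - 2\right) 0 = \left(0 - 3\right) 6 \left(-16\right) 0 = \left(-3\right) \left(-96\right) 0 = 288 \cdot 0 = 0$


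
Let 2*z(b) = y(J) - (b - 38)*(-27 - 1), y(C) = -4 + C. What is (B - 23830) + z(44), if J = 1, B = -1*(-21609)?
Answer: -4277/2 ≈ -2138.5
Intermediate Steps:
B = 21609
z(b) = -1067/2 + 14*b (z(b) = ((-4 + 1) - (b - 38)*(-27 - 1))/2 = (-3 - (-38 + b)*(-28))/2 = (-3 - (1064 - 28*b))/2 = (-3 + (-1064 + 28*b))/2 = (-1067 + 28*b)/2 = -1067/2 + 14*b)
(B - 23830) + z(44) = (21609 - 23830) + (-1067/2 + 14*44) = -2221 + (-1067/2 + 616) = -2221 + 165/2 = -4277/2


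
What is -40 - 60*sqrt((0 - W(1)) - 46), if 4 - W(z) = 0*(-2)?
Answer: -40 - 300*I*sqrt(2) ≈ -40.0 - 424.26*I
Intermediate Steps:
W(z) = 4 (W(z) = 4 - 0*(-2) = 4 - 1*0 = 4 + 0 = 4)
-40 - 60*sqrt((0 - W(1)) - 46) = -40 - 60*sqrt((0 - 1*4) - 46) = -40 - 60*sqrt((0 - 4) - 46) = -40 - 60*sqrt(-4 - 46) = -40 - 300*I*sqrt(2)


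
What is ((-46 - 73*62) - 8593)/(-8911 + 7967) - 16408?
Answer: -15475987/944 ≈ -16394.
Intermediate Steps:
((-46 - 73*62) - 8593)/(-8911 + 7967) - 16408 = ((-46 - 4526) - 8593)/(-944) - 16408 = (-4572 - 8593)*(-1/944) - 16408 = -13165*(-1/944) - 16408 = 13165/944 - 16408 = -15475987/944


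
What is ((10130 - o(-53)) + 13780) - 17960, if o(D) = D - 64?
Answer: 6067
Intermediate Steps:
o(D) = -64 + D
((10130 - o(-53)) + 13780) - 17960 = ((10130 - (-64 - 53)) + 13780) - 17960 = ((10130 - 1*(-117)) + 13780) - 17960 = ((10130 + 117) + 13780) - 17960 = (10247 + 13780) - 17960 = 24027 - 17960 = 6067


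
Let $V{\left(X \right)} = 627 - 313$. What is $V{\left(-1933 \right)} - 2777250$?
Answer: $-2776936$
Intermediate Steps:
$V{\left(X \right)} = 314$ ($V{\left(X \right)} = 627 - 313 = 314$)
$V{\left(-1933 \right)} - 2777250 = 314 - 2777250 = -2776936$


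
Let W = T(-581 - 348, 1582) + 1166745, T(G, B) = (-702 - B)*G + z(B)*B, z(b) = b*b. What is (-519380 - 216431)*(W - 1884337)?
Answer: -2914336643559332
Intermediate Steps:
z(b) = b²
T(G, B) = B³ + G*(-702 - B) (T(G, B) = (-702 - B)*G + B²*B = G*(-702 - B) + B³ = B³ + G*(-702 - B))
W = 3962597949 (W = (1582³ - 702*(-581 - 348) - 1*1582*(-581 - 348)) + 1166745 = (3959309368 - 702*(-929) - 1*1582*(-929)) + 1166745 = (3959309368 + 652158 + 1469678) + 1166745 = 3961431204 + 1166745 = 3962597949)
(-519380 - 216431)*(W - 1884337) = (-519380 - 216431)*(3962597949 - 1884337) = -735811*3960713612 = -2914336643559332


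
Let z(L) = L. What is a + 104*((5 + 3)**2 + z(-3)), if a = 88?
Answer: 6432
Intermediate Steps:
a + 104*((5 + 3)**2 + z(-3)) = 88 + 104*((5 + 3)**2 - 3) = 88 + 104*(8**2 - 3) = 88 + 104*(64 - 3) = 88 + 104*61 = 88 + 6344 = 6432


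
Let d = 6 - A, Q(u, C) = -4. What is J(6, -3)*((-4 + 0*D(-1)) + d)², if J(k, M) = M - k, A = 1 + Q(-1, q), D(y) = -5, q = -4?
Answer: -225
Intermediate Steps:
A = -3 (A = 1 - 4 = -3)
d = 9 (d = 6 - 1*(-3) = 6 + 3 = 9)
J(6, -3)*((-4 + 0*D(-1)) + d)² = (-3 - 1*6)*((-4 + 0*(-5)) + 9)² = (-3 - 6)*((-4 + 0) + 9)² = -9*(-4 + 9)² = -9*5² = -9*25 = -225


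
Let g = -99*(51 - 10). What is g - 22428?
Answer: -26487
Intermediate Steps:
g = -4059 (g = -99*41 = -4059)
g - 22428 = -4059 - 22428 = -26487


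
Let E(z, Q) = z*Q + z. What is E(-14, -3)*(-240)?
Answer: -6720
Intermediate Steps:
E(z, Q) = z + Q*z (E(z, Q) = Q*z + z = z + Q*z)
E(-14, -3)*(-240) = -14*(1 - 3)*(-240) = -14*(-2)*(-240) = 28*(-240) = -6720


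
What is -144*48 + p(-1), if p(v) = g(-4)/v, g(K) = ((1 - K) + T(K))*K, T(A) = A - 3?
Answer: -6920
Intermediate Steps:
T(A) = -3 + A
g(K) = -2*K (g(K) = ((1 - K) + (-3 + K))*K = -2*K)
p(v) = 8/v (p(v) = (-2*(-4))/v = 8/v)
-144*48 + p(-1) = -144*48 + 8/(-1) = -6912 + 8*(-1) = -6912 - 8 = -6920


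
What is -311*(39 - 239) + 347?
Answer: 62547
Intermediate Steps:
-311*(39 - 239) + 347 = -311*(-200) + 347 = 62200 + 347 = 62547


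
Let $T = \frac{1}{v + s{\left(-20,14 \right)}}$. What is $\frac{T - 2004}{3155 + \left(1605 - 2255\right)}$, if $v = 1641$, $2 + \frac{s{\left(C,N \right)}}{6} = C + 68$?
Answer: $- \frac{3841667}{4802085} \approx -0.8$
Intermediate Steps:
$s{\left(C,N \right)} = 396 + 6 C$ ($s{\left(C,N \right)} = -12 + 6 \left(C + 68\right) = -12 + 6 \left(68 + C\right) = -12 + \left(408 + 6 C\right) = 396 + 6 C$)
$T = \frac{1}{1917}$ ($T = \frac{1}{1641 + \left(396 + 6 \left(-20\right)\right)} = \frac{1}{1641 + \left(396 - 120\right)} = \frac{1}{1641 + 276} = \frac{1}{1917} \approx 0.00052165$)
$\frac{T - 2004}{3155 + \left(1605 - 2255\right)} = \frac{\frac{1}{1917} - 2004}{3155 + \left(1605 - 2255\right)} = - \frac{3841667}{1917 \left(3155 + \left(1605 - 2255\right)\right)} = - \frac{3841667}{1917 \left(3155 - 650\right)} = - \frac{3841667}{1917 \cdot 2505} = \left(- \frac{3841667}{1917}\right) \frac{1}{2505} = - \frac{3841667}{4802085}$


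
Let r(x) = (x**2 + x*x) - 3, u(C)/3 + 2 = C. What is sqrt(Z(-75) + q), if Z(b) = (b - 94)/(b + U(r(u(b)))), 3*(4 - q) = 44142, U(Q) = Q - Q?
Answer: I*sqrt(3309243)/15 ≈ 121.28*I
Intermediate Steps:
u(C) = -6 + 3*C
r(x) = -3 + 2*x**2 (r(x) = (x**2 + x**2) - 3 = 2*x**2 - 3 = -3 + 2*x**2)
U(Q) = 0
q = -14710 (q = 4 - 1/3*44142 = 4 - 14714 = -14710)
Z(b) = (-94 + b)/b (Z(b) = (b - 94)/(b + 0) = (-94 + b)/b)
sqrt(Z(-75) + q) = sqrt((-94 - 75)/(-75) - 14710) = sqrt(-1/75*(-169) - 14710) = sqrt(169/75 - 14710) = sqrt(-1103081/75) = I*sqrt(3309243)/15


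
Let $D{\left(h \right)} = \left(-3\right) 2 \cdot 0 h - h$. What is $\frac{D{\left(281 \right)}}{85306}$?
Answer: $- \frac{281}{85306} \approx -0.003294$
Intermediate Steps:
$D{\left(h \right)} = - h$ ($D{\left(h \right)} = \left(-6\right) 0 - h = 0 - h = - h$)
$\frac{D{\left(281 \right)}}{85306} = \frac{\left(-1\right) 281}{85306} = \left(-281\right) \frac{1}{85306} = - \frac{281}{85306}$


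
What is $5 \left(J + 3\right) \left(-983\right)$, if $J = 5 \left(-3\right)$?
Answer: $58980$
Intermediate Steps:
$J = -15$
$5 \left(J + 3\right) \left(-983\right) = 5 \left(-15 + 3\right) \left(-983\right) = 5 \left(-12\right) \left(-983\right) = \left(-60\right) \left(-983\right) = 58980$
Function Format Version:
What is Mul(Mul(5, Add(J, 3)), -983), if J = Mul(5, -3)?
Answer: 58980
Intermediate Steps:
J = -15
Mul(Mul(5, Add(J, 3)), -983) = Mul(Mul(5, Add(-15, 3)), -983) = Mul(Mul(5, -12), -983) = Mul(-60, -983) = 58980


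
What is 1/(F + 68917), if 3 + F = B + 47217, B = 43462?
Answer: 1/159593 ≈ 6.2659e-6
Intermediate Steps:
F = 90676 (F = -3 + (43462 + 47217) = -3 + 90679 = 90676)
1/(F + 68917) = 1/(90676 + 68917) = 1/159593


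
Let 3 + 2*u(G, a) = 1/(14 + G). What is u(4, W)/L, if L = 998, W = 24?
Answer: -53/35928 ≈ -0.0014752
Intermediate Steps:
u(G, a) = -3/2 + 1/(2*(14 + G))
u(4, W)/L = ((-41 - 3*4)/(2*(14 + 4)))/998 = ((½)*(-41 - 12)/18)*(1/998) = ((½)*(1/18)*(-53))*(1/998) = -53/36*1/998 = -53/35928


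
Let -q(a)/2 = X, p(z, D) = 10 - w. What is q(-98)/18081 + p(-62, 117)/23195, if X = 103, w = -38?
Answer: -3910282/419388795 ≈ -0.0093238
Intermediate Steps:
p(z, D) = 48 (p(z, D) = 10 - 1*(-38) = 10 + 38 = 48)
q(a) = -206 (q(a) = -2*103 = -206)
q(-98)/18081 + p(-62, 117)/23195 = -206/18081 + 48/23195 = -3910282/419388795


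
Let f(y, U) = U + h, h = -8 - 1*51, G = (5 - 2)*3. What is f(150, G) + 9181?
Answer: 9131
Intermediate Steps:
G = 9 (G = 3*3 = 9)
h = -59 (h = -8 - 51 = -59)
f(y, U) = -59 + U (f(y, U) = U - 59 = -59 + U)
f(150, G) + 9181 = (-59 + 9) + 9181 = -50 + 9181 = 9131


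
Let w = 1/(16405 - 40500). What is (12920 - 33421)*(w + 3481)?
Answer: -1719515101694/24095 ≈ -7.1364e+7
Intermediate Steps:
w = -1/24095 (w = 1/(-24095) = -1/24095 ≈ -4.1502e-5)
(12920 - 33421)*(w + 3481) = (12920 - 33421)*(-1/24095 + 3481) = -20501*83874694/24095 = -1719515101694/24095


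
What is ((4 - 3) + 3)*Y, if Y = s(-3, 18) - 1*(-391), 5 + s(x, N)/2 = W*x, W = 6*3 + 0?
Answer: 1092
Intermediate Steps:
W = 18 (W = 18 + 0 = 18)
s(x, N) = -10 + 36*x (s(x, N) = -10 + 2*(18*x) = -10 + 36*x)
Y = 273 (Y = (-10 + 36*(-3)) - 1*(-391) = (-10 - 108) + 391 = -118 + 391 = 273)
((4 - 3) + 3)*Y = ((4 - 3) + 3)*273 = (1 + 3)*273 = 4*273 = 1092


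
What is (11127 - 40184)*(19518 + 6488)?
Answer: -755656342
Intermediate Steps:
(11127 - 40184)*(19518 + 6488) = -29057*26006 = -755656342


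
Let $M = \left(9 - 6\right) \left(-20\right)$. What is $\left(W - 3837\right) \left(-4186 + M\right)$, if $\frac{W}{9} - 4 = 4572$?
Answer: $-158575362$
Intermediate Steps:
$W = 41184$ ($W = 36 + 9 \cdot 4572 = 36 + 41148 = 41184$)
$M = -60$ ($M = 3 \left(-20\right) = -60$)
$\left(W - 3837\right) \left(-4186 + M\right) = \left(41184 - 3837\right) \left(-4186 - 60\right) = \left(41184 - 3837\right) \left(-4246\right) = 37347 \left(-4246\right) = -158575362$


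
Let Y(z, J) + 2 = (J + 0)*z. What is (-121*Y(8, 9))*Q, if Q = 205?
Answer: -1736350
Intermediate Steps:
Y(z, J) = -2 + J*z (Y(z, J) = -2 + (J + 0)*z = -2 + J*z)
(-121*Y(8, 9))*Q = -121*(-2 + 9*8)*205 = -121*(-2 + 72)*205 = -121*70*205 = -8470*205 = -1736350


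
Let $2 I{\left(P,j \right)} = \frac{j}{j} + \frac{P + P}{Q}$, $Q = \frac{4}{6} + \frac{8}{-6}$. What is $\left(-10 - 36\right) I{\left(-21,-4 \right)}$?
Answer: $-1472$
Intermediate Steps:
$Q = - \frac{2}{3}$ ($Q = 4 \cdot \frac{1}{6} + 8 \left(- \frac{1}{6}\right) = \frac{2}{3} - \frac{4}{3} = - \frac{2}{3} \approx -0.66667$)
$I{\left(P,j \right)} = \frac{1}{2} - \frac{3 P}{2}$ ($I{\left(P,j \right)} = \frac{\frac{j}{j} + \frac{P + P}{- \frac{2}{3}}}{2} = \frac{1 + 2 P \left(- \frac{3}{2}\right)}{2} = \frac{1 - 3 P}{2} = \frac{1}{2} - \frac{3 P}{2}$)
$\left(-10 - 36\right) I{\left(-21,-4 \right)} = \left(-10 - 36\right) \left(\frac{1}{2} - - \frac{63}{2}\right) = - 46 \left(\frac{1}{2} + \frac{63}{2}\right) = \left(-46\right) 32 = -1472$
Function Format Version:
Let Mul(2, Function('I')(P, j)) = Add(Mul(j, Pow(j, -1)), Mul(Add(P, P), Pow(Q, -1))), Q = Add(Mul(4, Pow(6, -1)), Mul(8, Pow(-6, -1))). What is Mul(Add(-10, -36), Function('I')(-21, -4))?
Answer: -1472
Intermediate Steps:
Q = Rational(-2, 3) (Q = Add(Mul(4, Rational(1, 6)), Mul(8, Rational(-1, 6))) = Add(Rational(2, 3), Rational(-4, 3)) = Rational(-2, 3) ≈ -0.66667)
Function('I')(P, j) = Add(Rational(1, 2), Mul(Rational(-3, 2), P)) (Function('I')(P, j) = Mul(Rational(1, 2), Add(Mul(j, Pow(j, -1)), Mul(Add(P, P), Pow(Rational(-2, 3), -1)))) = Mul(Rational(1, 2), Add(1, Mul(Mul(2, P), Rational(-3, 2)))) = Mul(Rational(1, 2), Add(1, Mul(-3, P))) = Add(Rational(1, 2), Mul(Rational(-3, 2), P)))
Mul(Add(-10, -36), Function('I')(-21, -4)) = Mul(Add(-10, -36), Add(Rational(1, 2), Mul(Rational(-3, 2), -21))) = Mul(-46, Add(Rational(1, 2), Rational(63, 2))) = Mul(-46, 32) = -1472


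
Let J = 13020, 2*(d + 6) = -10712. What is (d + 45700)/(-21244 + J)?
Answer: -20169/4112 ≈ -4.9049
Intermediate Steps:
d = -5362 (d = -6 + (½)*(-10712) = -6 - 5356 = -5362)
(d + 45700)/(-21244 + J) = (-5362 + 45700)/(-21244 + 13020) = 40338/(-8224) = 40338*(-1/8224) = -20169/4112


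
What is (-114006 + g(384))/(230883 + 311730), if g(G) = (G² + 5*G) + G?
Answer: 11918/180871 ≈ 0.065892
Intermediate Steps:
g(G) = G² + 6*G
(-114006 + g(384))/(230883 + 311730) = (-114006 + 384*(6 + 384))/(230883 + 311730) = (-114006 + 384*390)/542613 = (-114006 + 149760)*(1/542613) = 35754*(1/542613) = 11918/180871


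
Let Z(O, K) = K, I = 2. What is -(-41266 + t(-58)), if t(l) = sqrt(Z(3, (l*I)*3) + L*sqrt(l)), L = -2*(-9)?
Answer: 41266 - sqrt(-348 + 18*I*sqrt(58)) ≈ 41262.0 - 19.0*I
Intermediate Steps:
L = 18
t(l) = sqrt(6*l + 18*sqrt(l)) (t(l) = sqrt((l*2)*3 + 18*sqrt(l)) = sqrt((2*l)*3 + 18*sqrt(l)) = sqrt(6*l + 18*sqrt(l)))
-(-41266 + t(-58)) = -(-41266 + sqrt(6*(-58) + 18*sqrt(-58))) = -(-41266 + sqrt(-348 + 18*(I*sqrt(58)))) = -(-41266 + sqrt(-348 + 18*I*sqrt(58))) = 41266 - sqrt(-348 + 18*I*sqrt(58))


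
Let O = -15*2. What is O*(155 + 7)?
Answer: -4860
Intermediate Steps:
O = -30
O*(155 + 7) = -30*(155 + 7) = -30*162 = -4860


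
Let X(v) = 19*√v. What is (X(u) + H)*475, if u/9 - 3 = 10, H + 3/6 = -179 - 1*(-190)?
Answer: 9975/2 + 27075*√13 ≈ 1.0261e+5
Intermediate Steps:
H = 21/2 (H = -½ + (-179 - 1*(-190)) = -½ + (-179 + 190) = -½ + 11 = 21/2 ≈ 10.500)
u = 117 (u = 27 + 9*10 = 27 + 90 = 117)
(X(u) + H)*475 = (19*√117 + 21/2)*475 = (19*(3*√13) + 21/2)*475 = (57*√13 + 21/2)*475 = (21/2 + 57*√13)*475 = 9975/2 + 27075*√13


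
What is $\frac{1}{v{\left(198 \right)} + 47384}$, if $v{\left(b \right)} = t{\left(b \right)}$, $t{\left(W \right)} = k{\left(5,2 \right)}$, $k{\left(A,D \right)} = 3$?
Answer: $\frac{1}{47387} \approx 2.1103 \cdot 10^{-5}$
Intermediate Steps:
$t{\left(W \right)} = 3$
$v{\left(b \right)} = 3$
$\frac{1}{v{\left(198 \right)} + 47384} = \frac{1}{3 + 47384} = \frac{1}{47387}$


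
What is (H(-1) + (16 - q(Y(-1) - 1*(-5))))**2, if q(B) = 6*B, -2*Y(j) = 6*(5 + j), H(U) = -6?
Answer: 2704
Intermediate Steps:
Y(j) = -15 - 3*j (Y(j) = -3*(5 + j) = -(30 + 6*j)/2 = -15 - 3*j)
(H(-1) + (16 - q(Y(-1) - 1*(-5))))**2 = (-6 + (16 - 6*((-15 - 3*(-1)) - 1*(-5))))**2 = (-6 + (16 - 6*((-15 + 3) + 5)))**2 = (-6 + (16 - 6*(-12 + 5)))**2 = (-6 + (16 - 6*(-7)))**2 = (-6 + (16 - 1*(-42)))**2 = (-6 + (16 + 42))**2 = (-6 + 58)**2 = 52**2 = 2704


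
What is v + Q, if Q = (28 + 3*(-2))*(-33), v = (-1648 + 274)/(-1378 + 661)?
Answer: -173056/239 ≈ -724.08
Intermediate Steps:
v = 458/239 (v = -1374/(-717) = -1374*(-1/717) = 458/239 ≈ 1.9163)
Q = -726 (Q = (28 - 6)*(-33) = 22*(-33) = -726)
v + Q = 458/239 - 726 = -173056/239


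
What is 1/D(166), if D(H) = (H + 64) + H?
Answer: 1/396 ≈ 0.0025253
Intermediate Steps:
D(H) = 64 + 2*H (D(H) = (64 + H) + H = 64 + 2*H)
1/D(166) = 1/(64 + 2*166) = 1/(64 + 332) = 1/396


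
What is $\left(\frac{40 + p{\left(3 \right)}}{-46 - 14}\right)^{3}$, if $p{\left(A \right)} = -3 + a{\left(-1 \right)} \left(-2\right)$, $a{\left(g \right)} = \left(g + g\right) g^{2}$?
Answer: $- \frac{68921}{216000} \approx -0.31908$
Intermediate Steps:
$a{\left(g \right)} = 2 g^{3}$ ($a{\left(g \right)} = 2 g g^{2} = 2 g^{3}$)
$p{\left(A \right)} = 1$ ($p{\left(A \right)} = -3 + 2 \left(-1\right)^{3} \left(-2\right) = -3 + 2 \left(-1\right) \left(-2\right) = -3 - -4 = -3 + 4 = 1$)
$\left(\frac{40 + p{\left(3 \right)}}{-46 - 14}\right)^{3} = \left(\frac{40 + 1}{-46 - 14}\right)^{3} = \left(\frac{41}{-60}\right)^{3} = \left(41 \left(- \frac{1}{60}\right)\right)^{3} = \left(- \frac{41}{60}\right)^{3} = - \frac{68921}{216000}$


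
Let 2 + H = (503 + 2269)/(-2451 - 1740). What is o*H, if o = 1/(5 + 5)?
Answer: -169/635 ≈ -0.26614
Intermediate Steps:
H = -338/127 (H = -2 + (503 + 2269)/(-2451 - 1740) = -2 + 2772/(-4191) = -2 + 2772*(-1/4191) = -2 - 84/127 = -338/127 ≈ -2.6614)
o = ⅒ (o = 1/10 = ⅒ ≈ 0.10000)
o*H = (⅒)*(-338/127) = -169/635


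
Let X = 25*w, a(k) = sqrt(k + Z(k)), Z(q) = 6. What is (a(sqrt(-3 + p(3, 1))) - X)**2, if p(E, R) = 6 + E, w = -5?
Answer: (125 + sqrt(6 + sqrt(6)))**2 ≈ 16360.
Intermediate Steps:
a(k) = sqrt(6 + k) (a(k) = sqrt(k + 6) = sqrt(6 + k))
X = -125 (X = 25*(-5) = -125)
(a(sqrt(-3 + p(3, 1))) - X)**2 = (sqrt(6 + sqrt(-3 + (6 + 3))) - 1*(-125))**2 = (sqrt(6 + sqrt(-3 + 9)) + 125)**2 = (sqrt(6 + sqrt(6)) + 125)**2 = (125 + sqrt(6 + sqrt(6)))**2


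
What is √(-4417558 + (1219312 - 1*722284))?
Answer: I*√3920530 ≈ 1980.0*I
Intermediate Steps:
√(-4417558 + (1219312 - 1*722284)) = √(-4417558 + (1219312 - 722284)) = √(-4417558 + 497028) = √(-3920530) = I*√3920530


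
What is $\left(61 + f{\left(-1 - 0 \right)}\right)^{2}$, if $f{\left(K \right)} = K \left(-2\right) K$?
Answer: $3481$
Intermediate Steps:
$f{\left(K \right)} = - 2 K^{2}$ ($f{\left(K \right)} = - 2 K K = - 2 K^{2}$)
$\left(61 + f{\left(-1 - 0 \right)}\right)^{2} = \left(61 - 2 \left(-1 - 0\right)^{2}\right)^{2} = \left(61 - 2 \left(-1 + 0\right)^{2}\right)^{2} = \left(61 - 2 \left(-1\right)^{2}\right)^{2} = \left(61 - 2\right)^{2} = 59^{2} = 3481$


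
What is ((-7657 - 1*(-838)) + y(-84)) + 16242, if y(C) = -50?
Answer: 9373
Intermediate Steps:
((-7657 - 1*(-838)) + y(-84)) + 16242 = ((-7657 - 1*(-838)) - 50) + 16242 = ((-7657 + 838) - 50) + 16242 = (-6819 - 50) + 16242 = -6869 + 16242 = 9373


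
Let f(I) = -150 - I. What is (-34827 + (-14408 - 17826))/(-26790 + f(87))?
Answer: 67061/27027 ≈ 2.4813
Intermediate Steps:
(-34827 + (-14408 - 17826))/(-26790 + f(87)) = (-34827 + (-14408 - 17826))/(-26790 + (-150 - 1*87)) = (-34827 - 32234)/(-26790 + (-150 - 87)) = -67061/(-26790 - 237) = -67061/(-27027) = -67061*(-1/27027) = 67061/27027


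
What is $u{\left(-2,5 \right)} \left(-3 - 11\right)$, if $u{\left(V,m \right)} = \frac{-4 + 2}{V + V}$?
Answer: $-7$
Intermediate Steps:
$u{\left(V,m \right)} = - \frac{1}{V}$ ($u{\left(V,m \right)} = - \frac{2}{2 V} = - 2 \frac{1}{2 V} = - \frac{1}{V}$)
$u{\left(-2,5 \right)} \left(-3 - 11\right) = - \frac{1}{-2} \left(-3 - 11\right) = \left(-1\right) \left(- \frac{1}{2}\right) \left(-14\right) = \frac{1}{2} \left(-14\right) = -7$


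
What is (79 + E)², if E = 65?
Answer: 20736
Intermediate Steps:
(79 + E)² = (79 + 65)² = 144² = 20736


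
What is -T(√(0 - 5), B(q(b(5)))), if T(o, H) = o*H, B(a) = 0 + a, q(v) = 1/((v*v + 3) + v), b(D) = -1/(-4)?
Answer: -16*I*√5/53 ≈ -0.67504*I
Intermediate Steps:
b(D) = ¼ (b(D) = -1*(-¼) = ¼)
q(v) = 1/(3 + v + v²) (q(v) = 1/((v² + 3) + v) = 1/((3 + v²) + v) = 1/(3 + v + v²))
B(a) = a
T(o, H) = H*o
-T(√(0 - 5), B(q(b(5)))) = -√(0 - 5)/(3 + ¼ + (¼)²) = -√(-5)/(3 + ¼ + 1/16) = -I*√5/53/16 = -16*I*√5/53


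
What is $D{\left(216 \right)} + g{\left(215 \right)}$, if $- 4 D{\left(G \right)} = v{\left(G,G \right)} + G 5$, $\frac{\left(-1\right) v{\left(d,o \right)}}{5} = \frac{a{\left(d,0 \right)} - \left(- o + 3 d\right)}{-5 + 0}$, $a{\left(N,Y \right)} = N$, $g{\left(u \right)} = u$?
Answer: $-1$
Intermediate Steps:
$v{\left(d,o \right)} = o - 2 d$ ($v{\left(d,o \right)} = - 5 \frac{d - \left(- o + 3 d\right)}{-5 + 0} = - 5 \frac{d - \left(- o + 3 d\right)}{-5} = - 5 \left(o - 2 d\right) \left(- \frac{1}{5}\right) = - 5 \left(- \frac{o}{5} + \frac{2 d}{5}\right) = o - 2 d$)
$D{\left(G \right)} = - G$ ($D{\left(G \right)} = - \frac{\left(G - 2 G\right) + G 5}{4} = - \frac{- G + 5 G}{4} = - \frac{4 G}{4} = - G$)
$D{\left(216 \right)} + g{\left(215 \right)} = \left(-1\right) 216 + 215 = -216 + 215 = -1$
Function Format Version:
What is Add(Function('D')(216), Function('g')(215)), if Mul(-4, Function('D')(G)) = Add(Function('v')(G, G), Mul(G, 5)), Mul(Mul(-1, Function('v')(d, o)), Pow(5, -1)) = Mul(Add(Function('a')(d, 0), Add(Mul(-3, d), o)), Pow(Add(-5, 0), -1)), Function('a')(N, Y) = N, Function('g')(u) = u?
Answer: -1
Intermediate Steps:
Function('v')(d, o) = Add(o, Mul(-2, d)) (Function('v')(d, o) = Mul(-5, Mul(Add(d, Add(Mul(-3, d), o)), Pow(Add(-5, 0), -1))) = Mul(-5, Mul(Add(d, Add(o, Mul(-3, d))), Pow(-5, -1))) = Mul(-5, Mul(Add(o, Mul(-2, d)), Rational(-1, 5))) = Mul(-5, Add(Mul(Rational(-1, 5), o), Mul(Rational(2, 5), d))) = Add(o, Mul(-2, d)))
Function('D')(G) = Mul(-1, G) (Function('D')(G) = Mul(Rational(-1, 4), Add(Add(G, Mul(-2, G)), Mul(G, 5))) = Mul(Rational(-1, 4), Add(Mul(-1, G), Mul(5, G))) = Mul(Rational(-1, 4), Mul(4, G)) = Mul(-1, G))
Add(Function('D')(216), Function('g')(215)) = Add(Mul(-1, 216), 215) = Add(-216, 215) = -1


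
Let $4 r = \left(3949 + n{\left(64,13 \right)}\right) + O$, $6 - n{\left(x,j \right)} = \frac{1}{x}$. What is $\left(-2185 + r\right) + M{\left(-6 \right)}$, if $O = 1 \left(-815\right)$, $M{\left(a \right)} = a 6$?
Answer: $- \frac{367617}{256} \approx -1436.0$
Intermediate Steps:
$n{\left(x,j \right)} = 6 - \frac{1}{x}$
$M{\left(a \right)} = 6 a$
$O = -815$
$r = \frac{200959}{256}$ ($r = \frac{\left(3949 + \left(6 - \frac{1}{64}\right)\right) - 815}{4} = \frac{\left(3949 + \frac{383}{64}\right) - 815}{4} = \frac{\frac{253119}{64} - 815}{4} = \frac{1}{4} \cdot \frac{200959}{64} = \frac{200959}{256} \approx 785.0$)
$\left(-2185 + r\right) + M{\left(-6 \right)} = \left(-2185 + \frac{200959}{256}\right) + 6 \left(-6\right) = - \frac{358401}{256} - 36 = - \frac{367617}{256}$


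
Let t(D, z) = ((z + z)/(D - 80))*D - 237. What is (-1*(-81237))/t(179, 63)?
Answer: -893607/101 ≈ -8847.6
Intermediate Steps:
t(D, z) = -237 + 2*D*z/(-80 + D) (t(D, z) = ((2*z)/(-80 + D))*D - 237 = (2*z/(-80 + D))*D - 237 = 2*D*z/(-80 + D) - 237 = -237 + 2*D*z/(-80 + D))
(-1*(-81237))/t(179, 63) = (-1*(-81237))/(((18960 - 237*179 + 2*179*63)/(-80 + 179))) = 81237/(((18960 - 42423 + 22554)/99)) = 81237/(((1/99)*(-909))) = 81237/(-101/11) = 81237*(-11/101) = -893607/101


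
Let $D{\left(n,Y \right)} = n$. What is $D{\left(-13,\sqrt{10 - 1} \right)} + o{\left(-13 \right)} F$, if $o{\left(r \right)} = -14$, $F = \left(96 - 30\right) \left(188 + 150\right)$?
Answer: $-312325$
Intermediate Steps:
$F = 22308$ ($F = 66 \cdot 338 = 22308$)
$D{\left(-13,\sqrt{10 - 1} \right)} + o{\left(-13 \right)} F = -13 - 312312 = -312325$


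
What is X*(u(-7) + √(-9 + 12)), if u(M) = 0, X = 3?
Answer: 3*√3 ≈ 5.1962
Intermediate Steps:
X*(u(-7) + √(-9 + 12)) = 3*(0 + √(-9 + 12)) = 3*(0 + √3) = 3*√3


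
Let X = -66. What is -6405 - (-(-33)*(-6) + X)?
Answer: -6141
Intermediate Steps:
-6405 - (-(-33)*(-6) + X) = -6405 - (-(-33)*(-6) - 66) = -6405 - (-33*6 - 66) = -6405 - (-198 - 66) = -6405 - 1*(-264) = -6405 + 264 = -6141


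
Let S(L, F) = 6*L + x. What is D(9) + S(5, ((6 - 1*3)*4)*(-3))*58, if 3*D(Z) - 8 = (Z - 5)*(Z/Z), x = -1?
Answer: 1686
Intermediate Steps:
S(L, F) = -1 + 6*L (S(L, F) = 6*L - 1 = -1 + 6*L)
D(Z) = 1 + Z/3 (D(Z) = 8/3 + ((Z - 5)*(Z/Z))/3 = 8/3 + ((-5 + Z)*1)/3 = 8/3 + (-5 + Z)/3 = 8/3 + (-5/3 + Z/3) = 1 + Z/3)
D(9) + S(5, ((6 - 1*3)*4)*(-3))*58 = (1 + (1/3)*9) + (-1 + 6*5)*58 = (1 + 3) + (-1 + 30)*58 = 4 + 29*58 = 4 + 1682 = 1686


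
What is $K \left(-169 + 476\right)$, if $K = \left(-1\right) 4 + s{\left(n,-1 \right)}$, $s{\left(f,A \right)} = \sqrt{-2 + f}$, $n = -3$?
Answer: $-1228 + 307 i \sqrt{5} \approx -1228.0 + 686.47 i$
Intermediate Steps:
$K = -4 + i \sqrt{5}$ ($K = \left(-1\right) 4 + \sqrt{-2 - 3} = -4 + \sqrt{-5} = -4 + i \sqrt{5} \approx -4.0 + 2.2361 i$)
$K \left(-169 + 476\right) = \left(-4 + i \sqrt{5}\right) \left(-169 + 476\right) = \left(-4 + i \sqrt{5}\right) 307 = -1228 + 307 i \sqrt{5}$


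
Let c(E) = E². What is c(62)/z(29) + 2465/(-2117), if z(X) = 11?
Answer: 279677/803 ≈ 348.29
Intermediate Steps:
c(62)/z(29) + 2465/(-2117) = 62²/11 + 2465/(-2117) = 3844*(1/11) + 2465*(-1/2117) = 3844/11 - 85/73 = 279677/803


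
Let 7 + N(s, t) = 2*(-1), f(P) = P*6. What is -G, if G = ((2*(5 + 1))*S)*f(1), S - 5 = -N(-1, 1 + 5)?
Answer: -1008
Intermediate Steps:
f(P) = 6*P
N(s, t) = -9 (N(s, t) = -7 + 2*(-1) = -7 - 2 = -9)
S = 14 (S = 5 - 1*(-9) = 5 + 9 = 14)
G = 1008 (G = ((2*(5 + 1))*14)*(6*1) = ((2*6)*14)*6 = (12*14)*6 = 168*6 = 1008)
-G = -1*1008 = -1008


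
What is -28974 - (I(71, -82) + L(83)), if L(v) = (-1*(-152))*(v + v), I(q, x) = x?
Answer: -54124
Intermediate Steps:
L(v) = 304*v (L(v) = 152*(2*v) = 304*v)
-28974 - (I(71, -82) + L(83)) = -28974 - (-82 + 304*83) = -28974 - (-82 + 25232) = -28974 - 1*25150 = -28974 - 25150 = -54124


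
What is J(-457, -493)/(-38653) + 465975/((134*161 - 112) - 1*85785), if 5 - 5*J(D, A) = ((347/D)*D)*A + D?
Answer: -11232241726/1381264955 ≈ -8.1319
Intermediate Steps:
J(D, A) = 1 - 347*A/5 - D/5 (J(D, A) = 1 - (((347/D)*D)*A + D)/5 = 1 - (347*A + D)/5 = 1 - (D + 347*A)/5 = 1 + (-347*A/5 - D/5) = 1 - 347*A/5 - D/5)
J(-457, -493)/(-38653) + 465975/((134*161 - 112) - 1*85785) = (1 - 347/5*(-493) - 1/5*(-457))/(-38653) + 465975/((134*161 - 112) - 1*85785) = (1 + 171071/5 + 457/5)*(-1/38653) + 465975/((21574 - 112) - 85785) = (171533/5)*(-1/38653) + 465975/(21462 - 85785) = -171533/193265 + 465975/(-64323) = -171533/193265 + 465975*(-1/64323) = -171533/193265 - 51775/7147 = -11232241726/1381264955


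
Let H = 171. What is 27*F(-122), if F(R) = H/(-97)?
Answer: -4617/97 ≈ -47.598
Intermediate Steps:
F(R) = -171/97 (F(R) = 171/(-97) = 171*(-1/97) = -171/97)
27*F(-122) = 27*(-171/97) = -4617/97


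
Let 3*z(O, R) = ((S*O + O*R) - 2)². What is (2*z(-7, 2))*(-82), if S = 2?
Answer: -49200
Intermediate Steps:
z(O, R) = (-2 + 2*O + O*R)²/3 (z(O, R) = ((2*O + O*R) - 2)²/3 = (-2 + 2*O + O*R)²/3)
(2*z(-7, 2))*(-82) = (2*((-2 + 2*(-7) - 7*2)²/3))*(-82) = (2*((-2 - 14 - 14)²/3))*(-82) = (2*((⅓)*(-30)²))*(-82) = (2*((⅓)*900))*(-82) = (2*300)*(-82) = 600*(-82) = -49200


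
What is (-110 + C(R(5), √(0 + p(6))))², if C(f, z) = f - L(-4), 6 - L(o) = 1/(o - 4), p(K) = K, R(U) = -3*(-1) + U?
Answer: 748225/64 ≈ 11691.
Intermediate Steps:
R(U) = 3 + U
L(o) = 6 - 1/(-4 + o) (L(o) = 6 - 1/(o - 4) = 6 - 1/(-4 + o))
C(f, z) = -49/8 + f (C(f, z) = f - (-25 + 6*(-4))/(-4 - 4) = f - (-25 - 24)/(-8) = f - (-1)*(-49)/8 = f - 1*49/8 = f - 49/8 = -49/8 + f)
(-110 + C(R(5), √(0 + p(6))))² = (-110 + (-49/8 + (3 + 5)))² = (-110 + (-49/8 + 8))² = (-110 + 15/8)² = (-865/8)² = 748225/64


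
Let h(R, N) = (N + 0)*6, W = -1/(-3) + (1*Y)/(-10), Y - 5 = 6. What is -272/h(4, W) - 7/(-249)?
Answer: 338801/5727 ≈ 59.159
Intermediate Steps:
Y = 11 (Y = 5 + 6 = 11)
W = -23/30 (W = -1/(-3) + (1*11)/(-10) = -1*(-⅓) + 11*(-⅒) = ⅓ - 11/10 = -23/30 ≈ -0.76667)
h(R, N) = 6*N (h(R, N) = N*6 = 6*N)
-272/h(4, W) - 7/(-249) = -272/(6*(-23/30)) - 7/(-249) = -272/(-23/5) - 7*(-1/249) = -272*(-5/23) + 7/249 = 1360/23 + 7/249 = 338801/5727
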